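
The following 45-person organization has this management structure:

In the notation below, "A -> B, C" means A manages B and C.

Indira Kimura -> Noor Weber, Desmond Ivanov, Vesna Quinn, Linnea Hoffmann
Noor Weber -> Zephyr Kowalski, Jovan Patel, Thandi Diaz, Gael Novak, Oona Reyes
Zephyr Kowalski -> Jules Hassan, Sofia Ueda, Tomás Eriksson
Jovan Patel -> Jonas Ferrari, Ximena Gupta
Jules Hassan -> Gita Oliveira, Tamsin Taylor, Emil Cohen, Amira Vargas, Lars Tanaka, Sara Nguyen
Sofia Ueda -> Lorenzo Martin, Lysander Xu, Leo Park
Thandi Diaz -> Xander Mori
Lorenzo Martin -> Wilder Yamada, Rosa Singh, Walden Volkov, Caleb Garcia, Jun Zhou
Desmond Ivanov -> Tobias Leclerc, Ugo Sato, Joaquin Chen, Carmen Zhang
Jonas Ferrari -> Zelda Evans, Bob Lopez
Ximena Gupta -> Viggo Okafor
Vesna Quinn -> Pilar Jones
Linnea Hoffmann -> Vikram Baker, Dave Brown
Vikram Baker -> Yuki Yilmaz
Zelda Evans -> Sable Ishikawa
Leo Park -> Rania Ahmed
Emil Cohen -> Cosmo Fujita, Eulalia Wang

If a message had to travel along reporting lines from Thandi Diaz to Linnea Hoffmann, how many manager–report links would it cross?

3

Thandi Diaz is 2 levels below Indira Kimura, and Linnea Hoffmann is 1 level below Indira Kimura (their lowest common manager). The shortest path runs up from Thandi Diaz to Indira Kimura and back down to Linnea Hoffmann: 2 + 1 = 3 links.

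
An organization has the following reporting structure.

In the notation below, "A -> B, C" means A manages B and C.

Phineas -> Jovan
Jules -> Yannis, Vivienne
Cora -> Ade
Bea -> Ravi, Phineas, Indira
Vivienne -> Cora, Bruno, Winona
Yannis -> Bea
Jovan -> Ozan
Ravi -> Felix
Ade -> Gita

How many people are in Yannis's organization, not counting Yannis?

7

Yannis directly manages Bea. Under Bea: Indira, Phineas, Jovan, Ozan, Ravi, Felix (6). That's 7 in total.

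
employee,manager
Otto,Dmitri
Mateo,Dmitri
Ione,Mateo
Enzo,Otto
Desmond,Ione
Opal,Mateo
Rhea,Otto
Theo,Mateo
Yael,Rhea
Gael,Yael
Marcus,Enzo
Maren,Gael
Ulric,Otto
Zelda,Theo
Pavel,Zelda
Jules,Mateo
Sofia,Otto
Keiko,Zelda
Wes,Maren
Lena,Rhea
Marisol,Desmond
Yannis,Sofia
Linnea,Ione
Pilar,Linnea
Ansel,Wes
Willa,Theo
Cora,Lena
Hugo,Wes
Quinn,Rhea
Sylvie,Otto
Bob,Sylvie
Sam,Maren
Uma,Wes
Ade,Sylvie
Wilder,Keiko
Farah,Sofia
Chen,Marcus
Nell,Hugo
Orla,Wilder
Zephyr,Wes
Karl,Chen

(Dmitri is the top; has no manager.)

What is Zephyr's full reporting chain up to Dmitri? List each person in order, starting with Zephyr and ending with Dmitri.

Zephyr reports to Wes. Wes reports to Maren. Maren reports to Gael. Gael reports to Yael. Yael reports to Rhea. Rhea reports to Otto. Otto reports to Dmitri. Dmitri is at the top.

Zephyr -> Wes -> Maren -> Gael -> Yael -> Rhea -> Otto -> Dmitri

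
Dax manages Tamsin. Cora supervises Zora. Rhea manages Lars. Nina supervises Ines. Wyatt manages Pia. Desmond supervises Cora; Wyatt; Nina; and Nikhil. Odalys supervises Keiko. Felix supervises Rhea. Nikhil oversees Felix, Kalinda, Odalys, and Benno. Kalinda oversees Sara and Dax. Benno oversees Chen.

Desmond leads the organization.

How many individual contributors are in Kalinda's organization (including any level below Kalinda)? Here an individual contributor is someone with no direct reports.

2

The people in Kalinda's organization with no one reporting to them are Tamsin, Sara. That is 2.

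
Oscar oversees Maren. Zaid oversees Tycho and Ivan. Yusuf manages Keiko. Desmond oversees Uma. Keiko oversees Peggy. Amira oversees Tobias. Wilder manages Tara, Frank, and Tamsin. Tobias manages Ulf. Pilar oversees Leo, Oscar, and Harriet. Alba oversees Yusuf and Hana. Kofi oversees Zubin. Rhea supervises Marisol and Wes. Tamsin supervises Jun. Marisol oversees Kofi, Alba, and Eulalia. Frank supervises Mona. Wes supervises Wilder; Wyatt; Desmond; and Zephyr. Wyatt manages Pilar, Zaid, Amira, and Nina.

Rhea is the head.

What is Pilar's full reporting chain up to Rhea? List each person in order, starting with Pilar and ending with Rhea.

Pilar reports to Wyatt. Wyatt reports to Wes. Wes reports to Rhea. Rhea is at the top.

Pilar -> Wyatt -> Wes -> Rhea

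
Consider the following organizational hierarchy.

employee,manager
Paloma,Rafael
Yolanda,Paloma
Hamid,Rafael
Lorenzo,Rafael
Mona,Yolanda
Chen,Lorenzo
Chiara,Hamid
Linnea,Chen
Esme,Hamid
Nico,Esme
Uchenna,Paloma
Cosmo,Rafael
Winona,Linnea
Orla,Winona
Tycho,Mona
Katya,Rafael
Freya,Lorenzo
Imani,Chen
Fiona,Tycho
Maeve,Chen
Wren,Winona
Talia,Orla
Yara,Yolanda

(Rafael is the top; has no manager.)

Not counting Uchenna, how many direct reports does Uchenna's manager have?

1

Uchenna reports to Paloma. Paloma's other direct reports are Yolanda — 1 peer.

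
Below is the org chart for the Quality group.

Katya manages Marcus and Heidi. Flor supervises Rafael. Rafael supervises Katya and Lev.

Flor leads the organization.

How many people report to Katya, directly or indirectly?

Katya directly manages Marcus, Heidi. Marcus has no reports. Heidi has no reports. So Katya's organization is 2 direct reports plus everyone under them: 1 + 1 = 2.

2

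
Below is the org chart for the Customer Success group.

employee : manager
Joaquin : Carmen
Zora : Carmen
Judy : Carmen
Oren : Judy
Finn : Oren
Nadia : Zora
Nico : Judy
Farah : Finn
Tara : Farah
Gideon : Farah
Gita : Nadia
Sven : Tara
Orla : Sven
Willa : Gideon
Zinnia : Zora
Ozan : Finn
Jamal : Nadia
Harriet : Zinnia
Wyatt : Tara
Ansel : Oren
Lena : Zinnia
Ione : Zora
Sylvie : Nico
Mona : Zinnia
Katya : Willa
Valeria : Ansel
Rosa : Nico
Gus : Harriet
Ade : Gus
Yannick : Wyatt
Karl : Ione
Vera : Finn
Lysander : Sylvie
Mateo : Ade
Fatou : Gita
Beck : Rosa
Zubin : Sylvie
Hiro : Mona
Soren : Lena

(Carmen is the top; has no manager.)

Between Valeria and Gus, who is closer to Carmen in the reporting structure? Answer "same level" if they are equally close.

Both Valeria and Gus are 4 levels below Carmen.

same level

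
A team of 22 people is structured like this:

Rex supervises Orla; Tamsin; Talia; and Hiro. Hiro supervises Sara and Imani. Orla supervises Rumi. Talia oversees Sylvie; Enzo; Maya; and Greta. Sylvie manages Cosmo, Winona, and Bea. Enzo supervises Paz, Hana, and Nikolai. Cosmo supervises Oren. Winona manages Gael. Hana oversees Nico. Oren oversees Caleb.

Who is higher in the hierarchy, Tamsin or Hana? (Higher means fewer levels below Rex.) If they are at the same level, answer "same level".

Tamsin is 1 level below Rex; Hana is 3. Tamsin is higher.

Tamsin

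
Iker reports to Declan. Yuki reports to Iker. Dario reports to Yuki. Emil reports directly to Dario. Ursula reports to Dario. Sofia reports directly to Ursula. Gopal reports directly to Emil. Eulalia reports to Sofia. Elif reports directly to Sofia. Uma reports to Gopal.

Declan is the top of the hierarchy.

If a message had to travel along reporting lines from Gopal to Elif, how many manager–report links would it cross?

Gopal is 2 levels below Dario, and Elif is 3 levels below Dario (their lowest common manager). The shortest path runs up from Gopal to Dario and back down to Elif: 2 + 3 = 5 links.

5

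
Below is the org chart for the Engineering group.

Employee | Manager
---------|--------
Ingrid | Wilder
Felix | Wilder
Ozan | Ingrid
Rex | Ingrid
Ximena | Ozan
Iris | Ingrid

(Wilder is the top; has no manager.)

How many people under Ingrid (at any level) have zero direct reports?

3

The people in Ingrid's organization with no one reporting to them are Iris, Rex, Ximena. That is 3.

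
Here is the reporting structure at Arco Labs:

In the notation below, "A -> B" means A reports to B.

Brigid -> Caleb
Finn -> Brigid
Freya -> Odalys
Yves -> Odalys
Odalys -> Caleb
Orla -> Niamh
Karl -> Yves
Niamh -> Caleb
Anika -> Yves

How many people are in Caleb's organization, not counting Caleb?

9

Caleb directly manages Odalys, Niamh, Brigid. Under Odalys: Freya, Yves, Anika, Karl (4). Under Niamh: Orla (1). Under Brigid: Finn (1). So Caleb's organization is 3 direct reports plus everyone under them: 5 + 2 + 2 = 9.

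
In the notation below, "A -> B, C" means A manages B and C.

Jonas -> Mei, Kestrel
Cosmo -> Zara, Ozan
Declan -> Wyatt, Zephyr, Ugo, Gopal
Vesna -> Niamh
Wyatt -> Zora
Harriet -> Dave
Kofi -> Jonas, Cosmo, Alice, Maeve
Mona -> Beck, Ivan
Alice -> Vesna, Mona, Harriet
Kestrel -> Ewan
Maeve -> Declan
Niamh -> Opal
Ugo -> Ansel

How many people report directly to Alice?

Alice directly manages Vesna, Mona, Harriet. That is 3 direct reports.

3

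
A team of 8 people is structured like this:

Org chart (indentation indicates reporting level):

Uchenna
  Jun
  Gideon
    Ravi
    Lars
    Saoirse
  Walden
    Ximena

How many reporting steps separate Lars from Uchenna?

2

Chain from Lars up to Uchenna: Lars → Gideon → Uchenna. That is 2 steps up, so Lars is 2 levels below Uchenna.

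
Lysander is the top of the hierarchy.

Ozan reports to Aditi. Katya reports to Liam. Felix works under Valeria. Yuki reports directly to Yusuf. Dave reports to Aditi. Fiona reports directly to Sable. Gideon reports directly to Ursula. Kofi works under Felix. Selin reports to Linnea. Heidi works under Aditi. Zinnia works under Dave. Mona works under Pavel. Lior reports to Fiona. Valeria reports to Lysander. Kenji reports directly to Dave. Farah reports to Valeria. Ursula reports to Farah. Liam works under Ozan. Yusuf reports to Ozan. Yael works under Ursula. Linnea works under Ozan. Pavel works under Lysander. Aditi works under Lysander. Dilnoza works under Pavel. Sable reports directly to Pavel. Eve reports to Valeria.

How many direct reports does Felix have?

1

Felix directly manages Kofi. That is 1 direct report.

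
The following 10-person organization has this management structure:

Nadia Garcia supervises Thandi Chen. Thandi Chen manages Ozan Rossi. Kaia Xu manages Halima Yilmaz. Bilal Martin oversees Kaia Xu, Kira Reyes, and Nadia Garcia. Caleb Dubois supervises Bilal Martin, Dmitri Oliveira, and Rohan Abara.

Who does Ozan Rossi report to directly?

Thandi Chen

Ozan Rossi reports directly to Thandi Chen.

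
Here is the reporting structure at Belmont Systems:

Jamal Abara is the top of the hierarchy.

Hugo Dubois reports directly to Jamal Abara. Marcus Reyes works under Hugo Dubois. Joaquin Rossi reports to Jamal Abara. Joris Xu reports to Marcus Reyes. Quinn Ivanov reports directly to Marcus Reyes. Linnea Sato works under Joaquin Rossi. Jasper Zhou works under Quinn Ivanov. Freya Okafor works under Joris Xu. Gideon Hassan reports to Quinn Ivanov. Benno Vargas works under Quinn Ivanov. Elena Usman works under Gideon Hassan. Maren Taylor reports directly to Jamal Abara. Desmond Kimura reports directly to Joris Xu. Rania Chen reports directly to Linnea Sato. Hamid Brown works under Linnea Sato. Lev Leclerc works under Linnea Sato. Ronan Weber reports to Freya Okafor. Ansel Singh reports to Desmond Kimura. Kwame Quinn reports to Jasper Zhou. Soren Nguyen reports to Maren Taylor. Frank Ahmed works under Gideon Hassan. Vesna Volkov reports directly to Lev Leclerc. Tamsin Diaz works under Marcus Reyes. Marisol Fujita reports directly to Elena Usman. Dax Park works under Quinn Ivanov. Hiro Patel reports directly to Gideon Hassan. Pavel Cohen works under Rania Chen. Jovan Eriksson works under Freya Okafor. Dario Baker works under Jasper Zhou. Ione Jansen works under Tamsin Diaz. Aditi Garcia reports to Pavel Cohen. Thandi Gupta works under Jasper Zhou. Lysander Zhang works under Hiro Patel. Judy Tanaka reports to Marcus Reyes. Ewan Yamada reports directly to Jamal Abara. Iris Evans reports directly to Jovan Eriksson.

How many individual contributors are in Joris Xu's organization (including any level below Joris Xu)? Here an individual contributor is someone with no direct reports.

The people in Joris Xu's organization with no one reporting to them are Ansel Singh, Iris Evans, Ronan Weber. That is 3.

3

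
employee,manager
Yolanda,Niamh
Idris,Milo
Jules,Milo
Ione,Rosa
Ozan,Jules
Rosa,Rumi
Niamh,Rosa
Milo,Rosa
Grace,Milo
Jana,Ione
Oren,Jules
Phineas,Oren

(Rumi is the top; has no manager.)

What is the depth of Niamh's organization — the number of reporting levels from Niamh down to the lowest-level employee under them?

1

The longest chain under Niamh runs Niamh → Yolanda, which is 1 level below Niamh.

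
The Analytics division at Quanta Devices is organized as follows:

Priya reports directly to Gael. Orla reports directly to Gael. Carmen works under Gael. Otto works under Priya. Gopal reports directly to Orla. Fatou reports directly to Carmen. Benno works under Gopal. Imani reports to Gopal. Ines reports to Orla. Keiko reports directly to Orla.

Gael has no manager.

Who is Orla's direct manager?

Orla reports directly to Gael.

Gael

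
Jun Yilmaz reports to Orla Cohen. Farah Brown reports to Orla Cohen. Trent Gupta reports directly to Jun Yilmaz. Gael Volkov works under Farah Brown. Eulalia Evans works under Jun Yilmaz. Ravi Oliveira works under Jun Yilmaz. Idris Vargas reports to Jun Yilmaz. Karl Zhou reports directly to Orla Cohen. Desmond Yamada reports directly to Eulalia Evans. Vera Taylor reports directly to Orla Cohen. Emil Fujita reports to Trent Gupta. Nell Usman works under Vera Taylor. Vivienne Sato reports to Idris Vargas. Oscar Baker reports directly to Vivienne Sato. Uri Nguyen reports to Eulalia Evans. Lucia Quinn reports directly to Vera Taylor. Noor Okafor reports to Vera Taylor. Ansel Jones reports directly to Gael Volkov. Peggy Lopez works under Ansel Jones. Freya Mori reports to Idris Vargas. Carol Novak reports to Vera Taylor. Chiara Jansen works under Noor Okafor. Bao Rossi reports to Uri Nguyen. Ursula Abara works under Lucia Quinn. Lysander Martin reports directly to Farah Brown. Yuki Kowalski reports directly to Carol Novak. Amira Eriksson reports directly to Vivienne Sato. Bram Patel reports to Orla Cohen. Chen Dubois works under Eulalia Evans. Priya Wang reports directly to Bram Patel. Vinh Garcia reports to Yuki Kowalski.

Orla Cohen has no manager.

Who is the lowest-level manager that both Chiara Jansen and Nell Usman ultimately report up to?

Vera Taylor

Chiara Jansen's chain of managers is Noor Okafor, Vera Taylor, Orla Cohen. Nell Usman's chain of managers is Vera Taylor, Orla Cohen. The first manager that appears in both chains is Vera Taylor.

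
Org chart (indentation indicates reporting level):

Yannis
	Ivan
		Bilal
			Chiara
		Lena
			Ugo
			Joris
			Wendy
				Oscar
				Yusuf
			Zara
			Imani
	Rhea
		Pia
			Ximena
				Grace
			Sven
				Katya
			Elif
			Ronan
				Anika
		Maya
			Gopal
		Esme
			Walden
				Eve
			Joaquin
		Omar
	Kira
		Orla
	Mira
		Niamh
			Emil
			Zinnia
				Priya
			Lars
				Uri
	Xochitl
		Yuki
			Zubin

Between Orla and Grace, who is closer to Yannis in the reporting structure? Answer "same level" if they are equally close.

Orla

Orla is 2 levels below Yannis; Grace is 4. Orla is higher.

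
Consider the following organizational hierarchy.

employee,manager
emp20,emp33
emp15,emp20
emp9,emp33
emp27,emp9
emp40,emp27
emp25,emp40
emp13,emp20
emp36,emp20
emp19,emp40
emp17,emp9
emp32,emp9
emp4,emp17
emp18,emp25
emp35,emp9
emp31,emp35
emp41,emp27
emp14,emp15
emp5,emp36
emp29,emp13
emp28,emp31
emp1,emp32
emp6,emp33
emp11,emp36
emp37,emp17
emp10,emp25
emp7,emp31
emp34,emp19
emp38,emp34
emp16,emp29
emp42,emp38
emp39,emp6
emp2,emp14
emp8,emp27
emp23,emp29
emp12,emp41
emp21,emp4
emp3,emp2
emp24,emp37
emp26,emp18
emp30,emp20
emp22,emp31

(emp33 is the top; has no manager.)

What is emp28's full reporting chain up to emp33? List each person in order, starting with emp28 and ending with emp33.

emp28 -> emp31 -> emp35 -> emp9 -> emp33

emp28 reports to emp31. emp31 reports to emp35. emp35 reports to emp9. emp9 reports to emp33. emp33 is at the top.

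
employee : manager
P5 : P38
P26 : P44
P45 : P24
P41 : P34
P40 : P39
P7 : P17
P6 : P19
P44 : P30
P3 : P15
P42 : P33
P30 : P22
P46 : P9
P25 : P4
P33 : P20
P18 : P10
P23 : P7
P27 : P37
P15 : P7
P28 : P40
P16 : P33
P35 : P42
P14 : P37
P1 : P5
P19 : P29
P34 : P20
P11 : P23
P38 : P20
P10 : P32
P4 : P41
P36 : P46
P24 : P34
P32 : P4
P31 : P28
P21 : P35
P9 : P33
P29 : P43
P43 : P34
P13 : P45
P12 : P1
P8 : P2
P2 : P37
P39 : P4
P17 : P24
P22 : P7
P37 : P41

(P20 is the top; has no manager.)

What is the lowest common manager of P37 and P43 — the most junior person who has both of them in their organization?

P37's chain of managers is P41, P34, P20. P43's chain of managers is P34, P20. The first manager that appears in both chains is P34.

P34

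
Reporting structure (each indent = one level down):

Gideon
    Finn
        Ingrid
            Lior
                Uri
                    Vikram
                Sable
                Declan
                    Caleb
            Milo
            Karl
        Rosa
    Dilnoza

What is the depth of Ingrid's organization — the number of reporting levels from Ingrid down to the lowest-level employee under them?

3

The longest chain under Ingrid runs Ingrid → Lior → Declan → Caleb, which is 3 levels below Ingrid.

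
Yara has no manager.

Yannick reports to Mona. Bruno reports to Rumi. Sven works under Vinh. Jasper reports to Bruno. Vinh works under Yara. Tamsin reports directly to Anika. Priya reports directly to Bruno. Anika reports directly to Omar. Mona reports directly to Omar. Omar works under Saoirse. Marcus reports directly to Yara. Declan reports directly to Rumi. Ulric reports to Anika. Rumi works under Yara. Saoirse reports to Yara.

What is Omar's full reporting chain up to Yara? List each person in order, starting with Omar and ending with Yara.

Omar -> Saoirse -> Yara

Omar reports to Saoirse. Saoirse reports to Yara. Yara is at the top.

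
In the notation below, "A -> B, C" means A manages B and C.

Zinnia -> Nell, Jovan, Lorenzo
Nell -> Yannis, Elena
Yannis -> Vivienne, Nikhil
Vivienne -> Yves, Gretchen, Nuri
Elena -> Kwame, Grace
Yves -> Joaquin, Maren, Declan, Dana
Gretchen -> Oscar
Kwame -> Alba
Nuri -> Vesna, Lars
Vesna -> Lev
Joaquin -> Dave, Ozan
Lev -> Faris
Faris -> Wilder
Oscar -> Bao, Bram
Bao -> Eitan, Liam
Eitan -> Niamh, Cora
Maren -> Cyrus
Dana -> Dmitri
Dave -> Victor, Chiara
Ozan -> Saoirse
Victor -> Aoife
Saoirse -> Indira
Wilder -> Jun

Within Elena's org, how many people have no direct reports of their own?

The people in Elena's organization with no one reporting to them are Grace, Alba. That is 2.

2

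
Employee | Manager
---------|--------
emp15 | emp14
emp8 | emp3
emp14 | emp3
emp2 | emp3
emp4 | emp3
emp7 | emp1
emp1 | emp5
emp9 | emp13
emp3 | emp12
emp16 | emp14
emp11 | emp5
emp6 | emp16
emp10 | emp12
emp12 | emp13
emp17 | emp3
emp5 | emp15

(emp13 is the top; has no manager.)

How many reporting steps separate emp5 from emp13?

5

Chain from emp5 up to emp13: emp5 → emp15 → emp14 → emp3 → emp12 → emp13. That is 5 steps up, so emp5 is 5 levels below emp13.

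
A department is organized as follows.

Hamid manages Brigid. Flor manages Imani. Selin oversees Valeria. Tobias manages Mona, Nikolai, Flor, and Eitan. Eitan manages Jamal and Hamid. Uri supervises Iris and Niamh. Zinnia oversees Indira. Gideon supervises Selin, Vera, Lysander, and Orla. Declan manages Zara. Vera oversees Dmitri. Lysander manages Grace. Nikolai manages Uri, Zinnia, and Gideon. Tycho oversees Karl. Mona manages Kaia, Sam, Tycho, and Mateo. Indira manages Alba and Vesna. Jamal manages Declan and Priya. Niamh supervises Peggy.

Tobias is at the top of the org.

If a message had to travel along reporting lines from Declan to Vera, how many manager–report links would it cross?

6

Declan is 3 levels below Tobias, and Vera is 3 levels below Tobias (their lowest common manager). The shortest path runs up from Declan to Tobias and back down to Vera: 3 + 3 = 6 links.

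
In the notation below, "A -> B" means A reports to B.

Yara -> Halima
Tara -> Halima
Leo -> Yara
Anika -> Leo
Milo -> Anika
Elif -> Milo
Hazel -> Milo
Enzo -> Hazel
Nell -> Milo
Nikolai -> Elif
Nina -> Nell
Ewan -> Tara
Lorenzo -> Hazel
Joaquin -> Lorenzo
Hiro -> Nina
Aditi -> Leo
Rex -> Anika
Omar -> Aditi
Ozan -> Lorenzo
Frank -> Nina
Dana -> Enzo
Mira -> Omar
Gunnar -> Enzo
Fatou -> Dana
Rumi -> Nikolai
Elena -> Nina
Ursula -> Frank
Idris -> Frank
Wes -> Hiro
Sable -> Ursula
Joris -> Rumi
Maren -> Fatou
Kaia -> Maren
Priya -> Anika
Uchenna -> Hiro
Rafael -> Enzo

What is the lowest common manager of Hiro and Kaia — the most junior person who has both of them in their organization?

Hiro's chain of managers is Nina, Nell, Milo, Anika, Leo, Yara, Halima. Kaia's chain of managers is Maren, Fatou, Dana, Enzo, Hazel, Milo, Anika, Leo, Yara, Halima. The first manager that appears in both chains is Milo.

Milo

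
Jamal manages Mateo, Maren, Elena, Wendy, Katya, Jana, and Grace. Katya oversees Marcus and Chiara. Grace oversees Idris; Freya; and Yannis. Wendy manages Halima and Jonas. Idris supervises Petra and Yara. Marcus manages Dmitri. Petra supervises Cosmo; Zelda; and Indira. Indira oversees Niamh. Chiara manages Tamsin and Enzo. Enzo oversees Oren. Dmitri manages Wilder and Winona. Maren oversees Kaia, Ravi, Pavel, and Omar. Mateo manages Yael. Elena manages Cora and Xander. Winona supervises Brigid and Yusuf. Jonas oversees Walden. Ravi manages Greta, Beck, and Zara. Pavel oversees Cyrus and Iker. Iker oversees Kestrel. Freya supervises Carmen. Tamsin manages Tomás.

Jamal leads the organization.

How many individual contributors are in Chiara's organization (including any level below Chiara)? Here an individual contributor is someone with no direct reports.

2

The people in Chiara's organization with no one reporting to them are Tomás, Oren. That is 2.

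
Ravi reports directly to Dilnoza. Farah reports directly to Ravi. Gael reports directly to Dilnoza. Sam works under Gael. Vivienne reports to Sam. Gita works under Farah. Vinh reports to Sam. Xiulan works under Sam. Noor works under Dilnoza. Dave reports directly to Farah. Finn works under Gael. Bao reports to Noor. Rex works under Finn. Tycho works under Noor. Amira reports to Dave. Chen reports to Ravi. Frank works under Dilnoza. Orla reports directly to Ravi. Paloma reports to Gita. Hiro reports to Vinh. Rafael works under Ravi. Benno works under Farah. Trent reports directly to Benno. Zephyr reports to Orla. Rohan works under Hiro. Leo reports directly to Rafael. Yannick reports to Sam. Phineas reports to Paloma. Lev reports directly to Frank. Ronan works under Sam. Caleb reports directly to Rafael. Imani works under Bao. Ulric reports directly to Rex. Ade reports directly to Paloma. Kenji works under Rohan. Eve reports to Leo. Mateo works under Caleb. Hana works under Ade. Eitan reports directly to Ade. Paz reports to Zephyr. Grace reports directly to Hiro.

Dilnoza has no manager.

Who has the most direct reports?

Direct-report counts: Dilnoza has 4; Frank has 1; Noor has 2; Bao has 1; Gael has 2; Finn has 1; Rex has 1; Sam has 5; Vinh has 1; Hiro has 2; Rohan has 1; Ravi has 4; Rafael has 2; Caleb has 1; Leo has 1; Orla has 1; Zephyr has 1; Farah has 3; Benno has 1; Dave has 1; Gita has 1; Paloma has 2; Ade has 2. The largest is 5, held by Sam.

Sam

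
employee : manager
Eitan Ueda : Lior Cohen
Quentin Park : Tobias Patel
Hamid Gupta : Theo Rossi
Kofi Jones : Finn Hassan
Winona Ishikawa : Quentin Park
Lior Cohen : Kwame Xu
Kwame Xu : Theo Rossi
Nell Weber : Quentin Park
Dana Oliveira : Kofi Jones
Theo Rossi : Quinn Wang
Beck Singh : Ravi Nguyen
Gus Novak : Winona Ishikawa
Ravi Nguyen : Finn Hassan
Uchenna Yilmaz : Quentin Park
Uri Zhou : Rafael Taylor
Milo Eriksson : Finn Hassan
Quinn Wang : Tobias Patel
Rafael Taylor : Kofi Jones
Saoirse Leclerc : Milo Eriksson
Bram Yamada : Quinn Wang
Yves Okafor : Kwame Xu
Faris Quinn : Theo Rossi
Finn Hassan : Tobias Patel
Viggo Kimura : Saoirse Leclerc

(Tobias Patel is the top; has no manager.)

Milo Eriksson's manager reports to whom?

Tobias Patel

Milo Eriksson reports to Finn Hassan, and Finn Hassan reports to Tobias Patel. So Milo Eriksson's skip-level manager is Tobias Patel.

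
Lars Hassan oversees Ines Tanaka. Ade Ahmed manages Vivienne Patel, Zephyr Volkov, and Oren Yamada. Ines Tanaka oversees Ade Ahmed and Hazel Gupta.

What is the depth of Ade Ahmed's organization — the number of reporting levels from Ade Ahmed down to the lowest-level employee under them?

The longest chain under Ade Ahmed runs Ade Ahmed → Oren Yamada, which is 1 level below Ade Ahmed.

1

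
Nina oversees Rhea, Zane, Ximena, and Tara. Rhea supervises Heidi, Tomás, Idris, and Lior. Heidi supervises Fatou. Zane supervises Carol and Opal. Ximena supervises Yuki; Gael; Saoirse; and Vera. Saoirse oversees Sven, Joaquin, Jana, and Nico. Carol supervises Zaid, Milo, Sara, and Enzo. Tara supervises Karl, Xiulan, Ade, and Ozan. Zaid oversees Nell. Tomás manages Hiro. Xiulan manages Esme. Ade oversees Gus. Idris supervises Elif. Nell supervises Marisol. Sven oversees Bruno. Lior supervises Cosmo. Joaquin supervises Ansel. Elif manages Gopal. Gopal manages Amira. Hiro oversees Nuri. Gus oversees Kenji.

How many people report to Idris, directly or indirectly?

3

Idris directly manages Elif. Under Elif: Gopal, Amira (2). That's 3 in total.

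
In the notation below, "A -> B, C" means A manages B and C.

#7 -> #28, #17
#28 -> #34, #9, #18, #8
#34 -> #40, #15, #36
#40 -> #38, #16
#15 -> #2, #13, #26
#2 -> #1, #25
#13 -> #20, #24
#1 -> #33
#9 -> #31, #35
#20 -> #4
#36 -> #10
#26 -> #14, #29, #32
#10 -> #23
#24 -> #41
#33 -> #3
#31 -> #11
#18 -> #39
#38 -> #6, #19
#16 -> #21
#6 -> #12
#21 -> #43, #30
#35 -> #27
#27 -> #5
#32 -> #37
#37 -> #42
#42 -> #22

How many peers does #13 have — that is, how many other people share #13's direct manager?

2

#13 reports to #15. #15's other direct reports are #2, #26 — 2 peers.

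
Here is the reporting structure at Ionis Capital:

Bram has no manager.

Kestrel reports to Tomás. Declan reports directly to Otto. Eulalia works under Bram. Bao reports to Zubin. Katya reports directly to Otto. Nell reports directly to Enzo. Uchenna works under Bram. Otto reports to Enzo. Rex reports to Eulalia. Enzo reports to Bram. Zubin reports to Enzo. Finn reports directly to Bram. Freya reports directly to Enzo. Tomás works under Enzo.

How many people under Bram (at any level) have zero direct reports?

The people in Bram's organization with no one reporting to them are Uchenna, Freya, Nell, Katya, Declan, Bao, Kestrel, Rex, Finn. That is 9.

9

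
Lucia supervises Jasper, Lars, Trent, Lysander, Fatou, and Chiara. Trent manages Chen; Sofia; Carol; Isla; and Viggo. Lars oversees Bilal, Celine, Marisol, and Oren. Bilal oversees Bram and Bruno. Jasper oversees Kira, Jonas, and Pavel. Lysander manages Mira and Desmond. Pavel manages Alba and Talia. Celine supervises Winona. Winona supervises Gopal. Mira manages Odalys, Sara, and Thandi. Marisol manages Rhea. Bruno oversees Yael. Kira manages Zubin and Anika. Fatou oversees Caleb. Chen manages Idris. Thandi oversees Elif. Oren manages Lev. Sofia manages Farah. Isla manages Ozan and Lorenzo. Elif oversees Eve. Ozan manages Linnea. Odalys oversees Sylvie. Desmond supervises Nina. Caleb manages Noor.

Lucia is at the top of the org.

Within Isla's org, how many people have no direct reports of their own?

The people in Isla's organization with no one reporting to them are Lorenzo, Linnea. That is 2.

2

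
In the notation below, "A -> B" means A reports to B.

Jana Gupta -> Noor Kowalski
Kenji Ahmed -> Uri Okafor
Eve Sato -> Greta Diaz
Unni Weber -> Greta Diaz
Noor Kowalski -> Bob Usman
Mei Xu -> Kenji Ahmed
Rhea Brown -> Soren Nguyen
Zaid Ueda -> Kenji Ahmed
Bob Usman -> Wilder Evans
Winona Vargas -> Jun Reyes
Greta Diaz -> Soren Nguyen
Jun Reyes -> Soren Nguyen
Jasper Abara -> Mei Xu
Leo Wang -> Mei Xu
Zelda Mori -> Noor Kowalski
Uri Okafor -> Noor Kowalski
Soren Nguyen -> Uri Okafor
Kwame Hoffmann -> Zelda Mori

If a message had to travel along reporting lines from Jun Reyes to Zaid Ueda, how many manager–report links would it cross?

4

Jun Reyes is 2 levels below Uri Okafor, and Zaid Ueda is 2 levels below Uri Okafor (their lowest common manager). The shortest path runs up from Jun Reyes to Uri Okafor and back down to Zaid Ueda: 2 + 2 = 4 links.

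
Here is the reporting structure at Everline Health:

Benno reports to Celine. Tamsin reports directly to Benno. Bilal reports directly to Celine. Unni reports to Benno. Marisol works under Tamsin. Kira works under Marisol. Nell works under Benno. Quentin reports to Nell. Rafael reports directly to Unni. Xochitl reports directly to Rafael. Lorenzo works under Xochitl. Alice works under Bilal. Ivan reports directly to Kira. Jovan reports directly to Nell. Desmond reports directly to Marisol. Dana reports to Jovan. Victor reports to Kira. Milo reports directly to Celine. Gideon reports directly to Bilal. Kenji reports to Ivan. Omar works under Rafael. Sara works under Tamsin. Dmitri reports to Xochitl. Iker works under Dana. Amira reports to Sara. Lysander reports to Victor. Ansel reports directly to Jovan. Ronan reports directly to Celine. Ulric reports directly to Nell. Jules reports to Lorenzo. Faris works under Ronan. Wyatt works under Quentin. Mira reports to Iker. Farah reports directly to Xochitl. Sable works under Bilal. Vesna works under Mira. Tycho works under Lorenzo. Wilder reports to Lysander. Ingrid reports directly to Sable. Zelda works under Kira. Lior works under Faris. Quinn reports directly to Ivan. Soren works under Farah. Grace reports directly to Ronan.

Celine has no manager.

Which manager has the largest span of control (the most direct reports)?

Celine

Direct-report counts: Celine has 4; Ronan has 2; Faris has 1; Bilal has 3; Sable has 1; Benno has 3; Nell has 3; Jovan has 2; Dana has 1; Iker has 1; Mira has 1; Quentin has 1; Unni has 1; Rafael has 2; Xochitl has 3; Farah has 1; Lorenzo has 2; Tamsin has 2; Sara has 1; Marisol has 2; Kira has 3; Victor has 1; Lysander has 1; Ivan has 2. The largest is 4, held by Celine.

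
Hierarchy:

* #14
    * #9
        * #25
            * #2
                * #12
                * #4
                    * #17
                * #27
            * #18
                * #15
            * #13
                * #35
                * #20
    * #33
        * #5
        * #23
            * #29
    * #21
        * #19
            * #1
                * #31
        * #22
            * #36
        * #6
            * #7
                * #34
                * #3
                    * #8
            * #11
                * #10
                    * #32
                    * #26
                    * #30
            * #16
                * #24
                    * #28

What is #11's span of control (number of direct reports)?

1

#11 directly manages #10. That is 1 direct report.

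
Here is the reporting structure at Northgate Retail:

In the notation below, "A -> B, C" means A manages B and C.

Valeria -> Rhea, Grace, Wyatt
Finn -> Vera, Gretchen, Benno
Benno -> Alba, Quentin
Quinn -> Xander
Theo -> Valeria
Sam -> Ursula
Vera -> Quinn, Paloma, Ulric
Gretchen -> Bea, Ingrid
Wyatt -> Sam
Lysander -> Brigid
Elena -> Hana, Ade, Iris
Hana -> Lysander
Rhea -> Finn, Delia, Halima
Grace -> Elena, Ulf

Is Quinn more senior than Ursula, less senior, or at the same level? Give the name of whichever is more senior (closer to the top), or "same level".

Quinn is 5 levels below Theo; Ursula is 4. Ursula is higher.

Ursula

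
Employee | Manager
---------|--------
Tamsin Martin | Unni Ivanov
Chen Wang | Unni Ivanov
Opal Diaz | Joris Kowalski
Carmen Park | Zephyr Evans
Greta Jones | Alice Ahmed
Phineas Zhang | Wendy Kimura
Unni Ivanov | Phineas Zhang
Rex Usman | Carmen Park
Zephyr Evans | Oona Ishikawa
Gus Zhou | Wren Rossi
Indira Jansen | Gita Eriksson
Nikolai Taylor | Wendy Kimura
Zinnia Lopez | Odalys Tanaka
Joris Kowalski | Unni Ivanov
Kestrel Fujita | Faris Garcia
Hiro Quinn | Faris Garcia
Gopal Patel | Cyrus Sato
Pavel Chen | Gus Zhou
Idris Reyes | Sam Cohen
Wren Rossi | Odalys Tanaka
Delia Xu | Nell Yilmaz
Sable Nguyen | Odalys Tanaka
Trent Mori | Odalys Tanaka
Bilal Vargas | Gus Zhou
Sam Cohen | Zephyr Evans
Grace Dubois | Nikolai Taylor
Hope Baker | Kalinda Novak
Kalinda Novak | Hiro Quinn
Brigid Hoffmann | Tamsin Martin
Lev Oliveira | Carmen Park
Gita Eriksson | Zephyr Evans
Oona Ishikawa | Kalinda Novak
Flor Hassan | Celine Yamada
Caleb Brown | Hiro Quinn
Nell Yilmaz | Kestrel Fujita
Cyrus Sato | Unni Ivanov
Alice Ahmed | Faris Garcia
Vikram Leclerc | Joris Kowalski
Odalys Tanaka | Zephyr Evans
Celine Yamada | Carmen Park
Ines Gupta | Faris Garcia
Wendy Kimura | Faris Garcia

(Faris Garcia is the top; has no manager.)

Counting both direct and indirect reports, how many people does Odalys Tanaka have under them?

Odalys Tanaka directly manages Trent Mori, Wren Rossi, Sable Nguyen, Zinnia Lopez. Trent Mori has no reports. Under Wren Rossi: Gus Zhou, Pavel Chen, Bilal Vargas (3). Sable Nguyen has no reports. Zinnia Lopez has no reports. So Odalys Tanaka's organization is 4 direct reports plus everyone under them: 1 + 4 + 1 + 1 = 7.

7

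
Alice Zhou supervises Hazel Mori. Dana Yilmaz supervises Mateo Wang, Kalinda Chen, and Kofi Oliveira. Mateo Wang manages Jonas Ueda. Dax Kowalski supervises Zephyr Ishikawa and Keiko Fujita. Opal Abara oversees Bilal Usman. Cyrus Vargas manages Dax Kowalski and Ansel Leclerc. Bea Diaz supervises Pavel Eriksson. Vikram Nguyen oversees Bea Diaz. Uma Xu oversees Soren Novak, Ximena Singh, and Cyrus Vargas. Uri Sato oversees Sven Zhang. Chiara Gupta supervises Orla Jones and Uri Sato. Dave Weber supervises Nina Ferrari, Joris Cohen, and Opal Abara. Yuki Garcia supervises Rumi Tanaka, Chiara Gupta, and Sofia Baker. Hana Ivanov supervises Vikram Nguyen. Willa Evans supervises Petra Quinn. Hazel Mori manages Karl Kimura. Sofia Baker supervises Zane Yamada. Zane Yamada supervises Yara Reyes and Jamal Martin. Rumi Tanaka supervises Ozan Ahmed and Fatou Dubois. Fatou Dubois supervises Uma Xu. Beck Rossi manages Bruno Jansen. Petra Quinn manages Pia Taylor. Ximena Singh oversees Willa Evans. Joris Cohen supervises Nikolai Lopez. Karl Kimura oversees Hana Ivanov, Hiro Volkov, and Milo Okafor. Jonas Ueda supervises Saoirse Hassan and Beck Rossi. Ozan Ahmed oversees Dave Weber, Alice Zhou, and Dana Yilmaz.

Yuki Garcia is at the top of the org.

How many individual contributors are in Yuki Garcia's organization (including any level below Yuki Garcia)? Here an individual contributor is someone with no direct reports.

The people in Yuki Garcia's organization with no one reporting to them are Yara Reyes, Jamal Martin, Orla Jones, Sven Zhang, Ansel Leclerc, Keiko Fujita, Zephyr Ishikawa, Pia Taylor, Soren Novak, Kofi Oliveira, Kalinda Chen, Saoirse Hassan, Bruno Jansen, Bilal Usman, Nikolai Lopez, Nina Ferrari, Milo Okafor, Hiro Volkov, Pavel Eriksson. That is 19.

19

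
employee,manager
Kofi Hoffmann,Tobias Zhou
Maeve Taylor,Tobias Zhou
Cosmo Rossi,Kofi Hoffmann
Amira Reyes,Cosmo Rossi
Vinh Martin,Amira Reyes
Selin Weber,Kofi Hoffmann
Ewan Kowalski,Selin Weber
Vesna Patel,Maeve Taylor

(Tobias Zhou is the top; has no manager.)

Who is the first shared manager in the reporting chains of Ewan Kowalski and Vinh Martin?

Kofi Hoffmann

Ewan Kowalski's chain of managers is Selin Weber, Kofi Hoffmann, Tobias Zhou. Vinh Martin's chain of managers is Amira Reyes, Cosmo Rossi, Kofi Hoffmann, Tobias Zhou. The first manager that appears in both chains is Kofi Hoffmann.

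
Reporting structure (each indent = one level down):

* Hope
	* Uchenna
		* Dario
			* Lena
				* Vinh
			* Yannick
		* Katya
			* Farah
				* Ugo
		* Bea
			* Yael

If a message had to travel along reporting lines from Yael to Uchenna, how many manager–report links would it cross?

Yael is in Uchenna's organization: the chain from Yael up to Uchenna is Yael → Bea → Uchenna, which is 2 links.

2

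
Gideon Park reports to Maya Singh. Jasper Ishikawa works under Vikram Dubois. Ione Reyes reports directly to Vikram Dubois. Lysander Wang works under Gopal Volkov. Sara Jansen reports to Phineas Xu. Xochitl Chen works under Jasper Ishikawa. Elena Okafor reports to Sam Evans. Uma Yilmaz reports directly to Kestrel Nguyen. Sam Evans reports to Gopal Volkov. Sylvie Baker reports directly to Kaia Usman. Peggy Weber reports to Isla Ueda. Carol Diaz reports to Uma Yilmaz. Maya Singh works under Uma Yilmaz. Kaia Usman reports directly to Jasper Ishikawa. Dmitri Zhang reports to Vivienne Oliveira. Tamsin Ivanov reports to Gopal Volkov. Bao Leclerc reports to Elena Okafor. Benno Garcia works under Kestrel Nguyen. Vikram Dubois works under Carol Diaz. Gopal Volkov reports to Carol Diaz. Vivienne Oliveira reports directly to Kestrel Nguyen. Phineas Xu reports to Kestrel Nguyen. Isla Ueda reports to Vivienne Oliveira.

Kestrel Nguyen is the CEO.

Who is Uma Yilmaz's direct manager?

Uma Yilmaz reports directly to Kestrel Nguyen.

Kestrel Nguyen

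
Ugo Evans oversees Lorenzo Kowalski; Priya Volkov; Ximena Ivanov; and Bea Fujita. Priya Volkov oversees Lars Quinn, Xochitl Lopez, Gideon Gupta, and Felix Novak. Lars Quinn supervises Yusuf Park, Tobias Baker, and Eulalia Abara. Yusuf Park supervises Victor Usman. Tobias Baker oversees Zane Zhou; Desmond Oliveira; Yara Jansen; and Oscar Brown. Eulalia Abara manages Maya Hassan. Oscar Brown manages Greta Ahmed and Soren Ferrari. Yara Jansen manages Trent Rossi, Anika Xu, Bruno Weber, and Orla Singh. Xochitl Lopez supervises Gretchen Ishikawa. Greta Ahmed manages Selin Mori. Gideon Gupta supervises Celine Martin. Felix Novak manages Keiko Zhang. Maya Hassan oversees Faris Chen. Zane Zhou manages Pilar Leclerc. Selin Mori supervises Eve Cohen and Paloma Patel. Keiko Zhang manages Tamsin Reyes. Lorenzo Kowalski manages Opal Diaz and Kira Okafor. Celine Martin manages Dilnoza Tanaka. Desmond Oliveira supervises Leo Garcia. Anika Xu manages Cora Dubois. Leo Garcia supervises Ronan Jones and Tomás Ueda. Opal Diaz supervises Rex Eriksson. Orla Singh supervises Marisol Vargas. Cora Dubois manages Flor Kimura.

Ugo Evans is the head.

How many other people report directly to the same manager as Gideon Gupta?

Gideon Gupta reports to Priya Volkov. Priya Volkov's other direct reports are Lars Quinn, Xochitl Lopez, Felix Novak — 3 peers.

3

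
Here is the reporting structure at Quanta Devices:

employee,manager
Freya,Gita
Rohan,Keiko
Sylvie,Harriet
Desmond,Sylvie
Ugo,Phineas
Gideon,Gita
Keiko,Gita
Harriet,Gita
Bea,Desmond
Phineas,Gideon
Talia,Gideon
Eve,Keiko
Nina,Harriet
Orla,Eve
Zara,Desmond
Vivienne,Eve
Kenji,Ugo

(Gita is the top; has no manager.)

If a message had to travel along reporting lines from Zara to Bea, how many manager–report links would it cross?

Zara is 1 level below Desmond, and Bea is 1 level below Desmond (their lowest common manager). The shortest path runs up from Zara to Desmond and back down to Bea: 1 + 1 = 2 links.

2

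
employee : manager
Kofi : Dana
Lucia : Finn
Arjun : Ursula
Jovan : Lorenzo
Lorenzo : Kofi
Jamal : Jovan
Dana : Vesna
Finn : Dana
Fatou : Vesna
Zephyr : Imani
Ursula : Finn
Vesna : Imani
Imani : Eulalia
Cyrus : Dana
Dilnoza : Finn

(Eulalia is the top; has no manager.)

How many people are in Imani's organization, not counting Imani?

14

Imani directly manages Vesna, Zephyr. Under Vesna: Fatou, Dana, Kofi, Lorenzo, Jovan, Jamal, Finn, Dilnoza, Ursula, Arjun, Lucia, Cyrus (12). Zephyr has no reports. So Imani's organization is 2 direct reports plus everyone under them: 13 + 1 = 14.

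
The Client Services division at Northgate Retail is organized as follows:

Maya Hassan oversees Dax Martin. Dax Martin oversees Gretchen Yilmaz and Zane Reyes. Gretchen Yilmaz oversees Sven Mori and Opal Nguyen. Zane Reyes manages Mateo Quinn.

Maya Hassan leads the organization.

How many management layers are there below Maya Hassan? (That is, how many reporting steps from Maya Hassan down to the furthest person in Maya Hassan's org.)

3

The longest chain under Maya Hassan runs Maya Hassan → Dax Martin → Zane Reyes → Mateo Quinn, which is 3 levels below Maya Hassan.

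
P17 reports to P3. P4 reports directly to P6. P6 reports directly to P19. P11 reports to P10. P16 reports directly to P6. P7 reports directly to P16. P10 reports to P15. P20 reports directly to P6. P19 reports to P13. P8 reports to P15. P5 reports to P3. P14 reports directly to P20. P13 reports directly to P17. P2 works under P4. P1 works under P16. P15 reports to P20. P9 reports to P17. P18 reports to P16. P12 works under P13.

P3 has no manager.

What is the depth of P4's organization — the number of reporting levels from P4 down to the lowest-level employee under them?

The longest chain under P4 runs P4 → P2, which is 1 level below P4.

1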